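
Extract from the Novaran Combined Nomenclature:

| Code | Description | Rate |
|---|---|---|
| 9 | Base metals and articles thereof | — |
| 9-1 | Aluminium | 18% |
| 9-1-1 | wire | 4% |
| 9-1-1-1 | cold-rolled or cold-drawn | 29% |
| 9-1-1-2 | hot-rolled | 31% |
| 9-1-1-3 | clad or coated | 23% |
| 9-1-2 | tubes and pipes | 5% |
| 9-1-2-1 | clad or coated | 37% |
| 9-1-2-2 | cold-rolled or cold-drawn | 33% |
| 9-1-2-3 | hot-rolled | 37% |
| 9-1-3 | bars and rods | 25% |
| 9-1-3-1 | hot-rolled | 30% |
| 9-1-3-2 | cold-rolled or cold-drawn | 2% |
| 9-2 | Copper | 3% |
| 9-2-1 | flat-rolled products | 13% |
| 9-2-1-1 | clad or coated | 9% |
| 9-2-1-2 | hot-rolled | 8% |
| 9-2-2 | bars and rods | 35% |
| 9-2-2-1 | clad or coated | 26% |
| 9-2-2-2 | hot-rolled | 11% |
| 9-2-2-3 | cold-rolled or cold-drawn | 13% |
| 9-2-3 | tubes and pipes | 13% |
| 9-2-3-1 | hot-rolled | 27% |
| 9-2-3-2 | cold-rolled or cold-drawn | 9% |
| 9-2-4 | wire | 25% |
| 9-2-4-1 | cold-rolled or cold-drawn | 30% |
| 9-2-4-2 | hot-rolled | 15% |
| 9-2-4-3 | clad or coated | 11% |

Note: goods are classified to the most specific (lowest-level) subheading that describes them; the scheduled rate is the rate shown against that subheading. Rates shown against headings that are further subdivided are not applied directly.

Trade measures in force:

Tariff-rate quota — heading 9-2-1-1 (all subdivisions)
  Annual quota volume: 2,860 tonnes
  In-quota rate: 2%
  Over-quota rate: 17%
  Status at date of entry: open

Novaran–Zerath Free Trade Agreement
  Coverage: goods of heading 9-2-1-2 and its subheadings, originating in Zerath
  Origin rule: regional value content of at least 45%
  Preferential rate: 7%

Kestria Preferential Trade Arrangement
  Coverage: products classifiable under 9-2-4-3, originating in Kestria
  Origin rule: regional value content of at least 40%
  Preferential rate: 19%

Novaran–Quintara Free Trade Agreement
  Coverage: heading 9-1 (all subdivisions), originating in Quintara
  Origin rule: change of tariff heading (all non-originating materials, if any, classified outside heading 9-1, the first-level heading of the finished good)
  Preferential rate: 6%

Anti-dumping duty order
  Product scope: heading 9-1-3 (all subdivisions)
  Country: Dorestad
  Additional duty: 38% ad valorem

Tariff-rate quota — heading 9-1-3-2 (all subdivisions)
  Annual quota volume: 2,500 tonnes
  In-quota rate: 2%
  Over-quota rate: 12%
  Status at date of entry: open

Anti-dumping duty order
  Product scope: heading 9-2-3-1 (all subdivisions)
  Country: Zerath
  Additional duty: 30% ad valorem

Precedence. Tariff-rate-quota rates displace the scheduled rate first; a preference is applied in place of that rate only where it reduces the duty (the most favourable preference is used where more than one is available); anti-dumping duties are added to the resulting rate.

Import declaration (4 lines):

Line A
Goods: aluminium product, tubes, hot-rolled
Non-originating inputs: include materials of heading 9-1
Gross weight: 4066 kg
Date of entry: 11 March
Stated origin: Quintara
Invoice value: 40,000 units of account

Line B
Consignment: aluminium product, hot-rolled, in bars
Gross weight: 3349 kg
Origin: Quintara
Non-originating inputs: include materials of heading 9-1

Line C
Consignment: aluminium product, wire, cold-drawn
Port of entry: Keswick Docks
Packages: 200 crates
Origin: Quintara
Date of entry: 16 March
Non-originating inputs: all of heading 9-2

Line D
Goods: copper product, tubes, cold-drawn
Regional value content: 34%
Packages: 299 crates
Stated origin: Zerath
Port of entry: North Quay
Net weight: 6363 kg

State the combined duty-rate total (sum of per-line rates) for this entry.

82%

Line A: aluminium → 9-1; tubes → 9-1-2; hot-rolled → 9-1-2-3. Scheduled 37%. Quintara agreement on 9-1: CTH not met. → 37%.
Line B: aluminium → 9-1; in bars → 9-1-3; hot-rolled → 9-1-3-1. Scheduled 30%. Quintara agreement on 9-1: CTH not met. → 30%.
Line C: aluminium → 9-1; wire → 9-1-1; cold-drawn → 9-1-1-1. Scheduled 29%. Quintara agreement on 9-1: CTH met → 6% available; preferential 6%. → 6%.
Line D: copper → 9-2; tubes → 9-2-3; cold-drawn → 9-2-3-2. Scheduled 9%. Zerath agreement on 9-2-1-2: 9-2-3-2 not covered. → 9%.
Sum: 37% + 30% + 6% + 9% = 82%.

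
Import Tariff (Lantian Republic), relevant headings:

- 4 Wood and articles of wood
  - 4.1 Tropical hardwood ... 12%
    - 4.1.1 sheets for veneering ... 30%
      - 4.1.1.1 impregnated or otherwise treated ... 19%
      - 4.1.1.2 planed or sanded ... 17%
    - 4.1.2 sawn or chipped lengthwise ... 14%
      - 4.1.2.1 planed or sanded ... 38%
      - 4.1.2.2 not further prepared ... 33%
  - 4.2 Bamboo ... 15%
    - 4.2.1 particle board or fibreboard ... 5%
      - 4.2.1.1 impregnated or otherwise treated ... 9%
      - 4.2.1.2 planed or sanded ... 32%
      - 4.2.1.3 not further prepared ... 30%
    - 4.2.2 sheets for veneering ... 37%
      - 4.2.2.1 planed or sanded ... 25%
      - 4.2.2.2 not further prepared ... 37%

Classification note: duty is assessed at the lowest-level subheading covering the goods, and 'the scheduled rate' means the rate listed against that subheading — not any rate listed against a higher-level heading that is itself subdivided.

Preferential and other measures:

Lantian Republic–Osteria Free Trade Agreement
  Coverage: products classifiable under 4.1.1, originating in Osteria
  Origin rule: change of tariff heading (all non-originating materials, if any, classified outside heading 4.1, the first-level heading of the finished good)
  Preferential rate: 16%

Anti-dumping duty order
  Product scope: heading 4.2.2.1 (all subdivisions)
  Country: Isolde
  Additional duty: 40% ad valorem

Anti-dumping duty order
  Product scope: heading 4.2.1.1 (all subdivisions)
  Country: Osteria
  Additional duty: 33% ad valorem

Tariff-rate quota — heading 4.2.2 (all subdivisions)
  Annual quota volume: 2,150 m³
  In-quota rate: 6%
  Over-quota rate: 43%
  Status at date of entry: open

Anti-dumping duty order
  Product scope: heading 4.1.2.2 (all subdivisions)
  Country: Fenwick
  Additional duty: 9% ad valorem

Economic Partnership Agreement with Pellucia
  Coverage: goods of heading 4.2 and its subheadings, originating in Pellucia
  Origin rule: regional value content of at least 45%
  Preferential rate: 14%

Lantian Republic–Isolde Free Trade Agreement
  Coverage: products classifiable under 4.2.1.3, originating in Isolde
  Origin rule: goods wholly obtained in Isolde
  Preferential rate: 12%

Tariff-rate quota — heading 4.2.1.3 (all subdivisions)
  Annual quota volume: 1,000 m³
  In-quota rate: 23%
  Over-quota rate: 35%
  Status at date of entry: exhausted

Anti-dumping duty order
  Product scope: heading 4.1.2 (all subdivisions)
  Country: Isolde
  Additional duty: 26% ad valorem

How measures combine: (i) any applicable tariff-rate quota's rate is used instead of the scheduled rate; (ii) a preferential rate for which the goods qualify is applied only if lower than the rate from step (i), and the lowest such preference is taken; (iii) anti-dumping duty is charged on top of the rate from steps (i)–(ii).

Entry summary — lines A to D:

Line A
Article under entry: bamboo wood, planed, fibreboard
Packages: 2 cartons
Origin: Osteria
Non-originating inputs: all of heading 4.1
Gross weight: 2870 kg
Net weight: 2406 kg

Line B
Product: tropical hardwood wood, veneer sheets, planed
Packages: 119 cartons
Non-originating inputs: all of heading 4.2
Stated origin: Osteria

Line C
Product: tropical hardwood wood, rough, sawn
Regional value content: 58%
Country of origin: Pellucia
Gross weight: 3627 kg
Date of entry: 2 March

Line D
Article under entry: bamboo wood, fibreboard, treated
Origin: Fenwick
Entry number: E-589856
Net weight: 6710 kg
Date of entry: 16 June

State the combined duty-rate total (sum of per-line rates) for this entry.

90%

Line A: bamboo → 4.2; fibreboard → 4.2.1; planed → 4.2.1.2. Scheduled 32%. Osteria agreement on 4.1.1: 4.2.1.2 not covered. → 32%.
Line B: tropical hardwood → 4.1; veneer sheets → 4.1.1; planed → 4.1.1.2. Scheduled 17%. Osteria agreement on 4.1.1: CTH met → 16% available; preferential 16%. → 16%.
Line C: tropical hardwood → 4.1; sawn → 4.1.2; rough → 4.1.2.2. Scheduled 33%. Pellucia agreement on 4.2: 4.1.2.2 not covered. → 33%.
Line D: bamboo → 4.2; fibreboard → 4.2.1; treated → 4.2.1.1. Scheduled 9%. No special measure applies. → 9%.
Sum: 32% + 16% + 33% + 9% = 90%.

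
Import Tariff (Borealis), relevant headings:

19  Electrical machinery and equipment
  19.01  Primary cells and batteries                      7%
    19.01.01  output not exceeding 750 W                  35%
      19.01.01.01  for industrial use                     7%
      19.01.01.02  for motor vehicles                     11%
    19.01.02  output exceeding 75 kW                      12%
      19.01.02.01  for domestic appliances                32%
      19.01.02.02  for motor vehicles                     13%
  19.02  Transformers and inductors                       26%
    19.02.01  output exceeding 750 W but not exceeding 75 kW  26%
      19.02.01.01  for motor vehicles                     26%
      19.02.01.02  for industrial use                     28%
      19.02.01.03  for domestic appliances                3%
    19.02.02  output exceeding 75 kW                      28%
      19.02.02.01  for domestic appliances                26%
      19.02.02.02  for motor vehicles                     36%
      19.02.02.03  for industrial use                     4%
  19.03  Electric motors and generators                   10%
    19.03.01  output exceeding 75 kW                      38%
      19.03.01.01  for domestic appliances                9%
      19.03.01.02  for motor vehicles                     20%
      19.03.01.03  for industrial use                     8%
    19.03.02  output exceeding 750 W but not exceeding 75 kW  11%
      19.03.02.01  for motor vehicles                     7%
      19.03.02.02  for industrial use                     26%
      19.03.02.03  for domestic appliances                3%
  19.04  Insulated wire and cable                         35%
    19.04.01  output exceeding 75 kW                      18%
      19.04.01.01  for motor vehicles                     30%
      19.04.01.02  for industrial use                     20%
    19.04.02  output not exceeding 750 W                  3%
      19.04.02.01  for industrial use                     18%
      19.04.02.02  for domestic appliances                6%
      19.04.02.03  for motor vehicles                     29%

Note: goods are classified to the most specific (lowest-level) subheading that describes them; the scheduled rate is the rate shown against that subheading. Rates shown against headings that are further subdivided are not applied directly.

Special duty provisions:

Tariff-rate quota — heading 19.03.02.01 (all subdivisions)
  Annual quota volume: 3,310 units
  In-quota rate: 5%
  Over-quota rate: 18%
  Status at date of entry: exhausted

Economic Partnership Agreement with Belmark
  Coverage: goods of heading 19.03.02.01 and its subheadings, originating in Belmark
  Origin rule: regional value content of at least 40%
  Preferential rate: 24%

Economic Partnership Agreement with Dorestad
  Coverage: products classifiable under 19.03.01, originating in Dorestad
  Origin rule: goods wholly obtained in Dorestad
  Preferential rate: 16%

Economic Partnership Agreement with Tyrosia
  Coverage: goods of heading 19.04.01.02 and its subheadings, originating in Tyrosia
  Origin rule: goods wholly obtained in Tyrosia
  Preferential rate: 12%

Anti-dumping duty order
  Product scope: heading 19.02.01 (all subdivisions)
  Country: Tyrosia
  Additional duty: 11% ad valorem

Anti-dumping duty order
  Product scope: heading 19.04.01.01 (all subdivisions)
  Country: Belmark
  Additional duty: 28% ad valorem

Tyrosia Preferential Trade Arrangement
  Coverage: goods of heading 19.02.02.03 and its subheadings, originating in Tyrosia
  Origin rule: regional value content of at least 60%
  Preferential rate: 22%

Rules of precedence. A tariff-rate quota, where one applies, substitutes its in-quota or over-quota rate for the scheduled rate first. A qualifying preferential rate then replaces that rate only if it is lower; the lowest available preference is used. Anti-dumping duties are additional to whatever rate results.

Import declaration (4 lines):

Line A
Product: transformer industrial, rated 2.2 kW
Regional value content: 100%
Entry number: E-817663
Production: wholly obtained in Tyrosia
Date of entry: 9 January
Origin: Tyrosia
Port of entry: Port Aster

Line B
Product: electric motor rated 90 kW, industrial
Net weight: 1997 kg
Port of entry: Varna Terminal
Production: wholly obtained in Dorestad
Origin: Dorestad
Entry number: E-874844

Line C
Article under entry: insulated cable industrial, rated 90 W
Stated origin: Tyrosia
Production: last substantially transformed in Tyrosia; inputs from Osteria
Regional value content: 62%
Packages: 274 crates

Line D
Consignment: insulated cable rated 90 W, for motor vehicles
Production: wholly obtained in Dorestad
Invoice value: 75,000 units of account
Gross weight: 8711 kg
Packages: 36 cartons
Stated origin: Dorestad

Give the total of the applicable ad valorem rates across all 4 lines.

Line A: transformer → 19.02; rated 2.2 kW → 19.02.01; industrial → 19.02.01.02. Scheduled 28%. Tyrosia agreement on 19.04.01.02: 19.02.01.02 not covered; Tyrosia agreement on 19.02.02.03: 19.02.01.02 not covered; anti-dumping (Tyrosia, 19.02.01): +11%; total 28% + 11% = 39%. → 39%.
Line B: electric motor → 19.03; rated 90 kW → 19.03.01; industrial → 19.03.01.03. Scheduled 8%. Dorestad agreement on 19.03.01: wholly obtained → 16% available; preference 16% not lower than 8% → no reduction. → 8%.
Line C: insulated cable → 19.04; rated 90 W → 19.04.02; industrial → 19.04.02.01. Scheduled 18%. Tyrosia agreement on 19.04.01.02: 19.04.02.01 not covered; Tyrosia agreement on 19.02.02.03: 19.04.02.01 not covered. → 18%.
Line D: insulated cable → 19.04; rated 90 W → 19.04.02; for motor vehicles → 19.04.02.03. Scheduled 29%. Dorestad agreement on 19.03.01: 19.04.02.03 not covered. → 29%.
Sum: 39% + 8% + 18% + 29% = 94%.

94%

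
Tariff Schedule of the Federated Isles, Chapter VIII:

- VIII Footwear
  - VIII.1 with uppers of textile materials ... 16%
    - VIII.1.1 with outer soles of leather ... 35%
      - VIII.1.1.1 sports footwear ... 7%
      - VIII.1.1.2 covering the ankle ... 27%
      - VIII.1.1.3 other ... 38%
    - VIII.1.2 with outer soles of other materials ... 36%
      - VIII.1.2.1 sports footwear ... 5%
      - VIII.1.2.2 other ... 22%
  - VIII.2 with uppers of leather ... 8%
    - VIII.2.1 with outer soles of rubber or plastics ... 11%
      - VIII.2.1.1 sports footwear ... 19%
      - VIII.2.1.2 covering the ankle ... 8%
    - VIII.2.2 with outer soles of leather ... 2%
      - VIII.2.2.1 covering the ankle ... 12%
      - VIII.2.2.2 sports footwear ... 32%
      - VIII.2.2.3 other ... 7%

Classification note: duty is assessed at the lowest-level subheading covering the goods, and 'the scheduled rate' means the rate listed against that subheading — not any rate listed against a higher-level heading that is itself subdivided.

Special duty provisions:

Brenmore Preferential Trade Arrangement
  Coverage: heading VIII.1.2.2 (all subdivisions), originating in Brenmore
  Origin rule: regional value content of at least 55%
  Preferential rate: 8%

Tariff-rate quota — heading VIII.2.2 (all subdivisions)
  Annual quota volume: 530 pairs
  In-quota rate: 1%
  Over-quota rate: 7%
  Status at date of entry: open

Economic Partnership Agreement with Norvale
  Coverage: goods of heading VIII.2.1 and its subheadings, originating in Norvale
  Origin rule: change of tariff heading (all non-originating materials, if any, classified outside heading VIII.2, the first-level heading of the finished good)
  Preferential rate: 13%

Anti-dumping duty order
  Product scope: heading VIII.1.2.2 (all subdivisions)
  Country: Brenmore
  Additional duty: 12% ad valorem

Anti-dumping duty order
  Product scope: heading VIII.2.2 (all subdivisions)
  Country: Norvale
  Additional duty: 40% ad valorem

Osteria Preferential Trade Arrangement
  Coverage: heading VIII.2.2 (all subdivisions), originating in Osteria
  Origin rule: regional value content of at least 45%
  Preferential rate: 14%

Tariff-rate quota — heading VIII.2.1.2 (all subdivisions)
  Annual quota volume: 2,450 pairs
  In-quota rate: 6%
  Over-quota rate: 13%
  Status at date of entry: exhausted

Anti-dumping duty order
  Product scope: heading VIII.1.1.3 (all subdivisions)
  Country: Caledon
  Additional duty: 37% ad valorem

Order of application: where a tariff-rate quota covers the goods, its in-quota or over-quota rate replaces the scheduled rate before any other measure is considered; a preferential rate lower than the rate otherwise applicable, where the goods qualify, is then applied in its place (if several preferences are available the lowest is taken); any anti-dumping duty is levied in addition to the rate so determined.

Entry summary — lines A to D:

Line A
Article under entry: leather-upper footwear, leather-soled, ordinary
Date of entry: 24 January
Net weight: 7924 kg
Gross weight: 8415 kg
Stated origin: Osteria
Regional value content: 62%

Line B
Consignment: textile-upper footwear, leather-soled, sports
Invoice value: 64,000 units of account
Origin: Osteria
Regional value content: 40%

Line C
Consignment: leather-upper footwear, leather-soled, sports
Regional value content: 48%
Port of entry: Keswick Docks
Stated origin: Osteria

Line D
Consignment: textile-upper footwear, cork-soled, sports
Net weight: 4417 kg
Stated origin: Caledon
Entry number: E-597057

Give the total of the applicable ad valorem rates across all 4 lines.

Line A: leather-upper → VIII.2; leather-soled → VIII.2.2; ordinary → VIII.2.2.3. Scheduled 7%. quota on VIII.2.2 open → in-quota 1%; Osteria agreement on VIII.2.2: RVC ≥ 45% → 14% available; preference 14% not lower than 1% → no reduction. → 1%.
Line B: textile-upper → VIII.1; leather-soled → VIII.1.1; sports → VIII.1.1.1. Scheduled 7%. Osteria agreement on VIII.2.2: VIII.1.1.1 not covered. → 7%.
Line C: leather-upper → VIII.2; leather-soled → VIII.2.2; sports → VIII.2.2.2. Scheduled 32%. quota on VIII.2.2 open → in-quota 1%; Osteria agreement on VIII.2.2: RVC ≥ 45% → 14% available; preference 14% not lower than 1% → no reduction. → 1%.
Line D: textile-upper → VIII.1; cork-soled → VIII.1.2; sports → VIII.1.2.1. Scheduled 5%. No special measure applies. → 5%.
Sum: 1% + 7% + 1% + 5% = 14%.

14%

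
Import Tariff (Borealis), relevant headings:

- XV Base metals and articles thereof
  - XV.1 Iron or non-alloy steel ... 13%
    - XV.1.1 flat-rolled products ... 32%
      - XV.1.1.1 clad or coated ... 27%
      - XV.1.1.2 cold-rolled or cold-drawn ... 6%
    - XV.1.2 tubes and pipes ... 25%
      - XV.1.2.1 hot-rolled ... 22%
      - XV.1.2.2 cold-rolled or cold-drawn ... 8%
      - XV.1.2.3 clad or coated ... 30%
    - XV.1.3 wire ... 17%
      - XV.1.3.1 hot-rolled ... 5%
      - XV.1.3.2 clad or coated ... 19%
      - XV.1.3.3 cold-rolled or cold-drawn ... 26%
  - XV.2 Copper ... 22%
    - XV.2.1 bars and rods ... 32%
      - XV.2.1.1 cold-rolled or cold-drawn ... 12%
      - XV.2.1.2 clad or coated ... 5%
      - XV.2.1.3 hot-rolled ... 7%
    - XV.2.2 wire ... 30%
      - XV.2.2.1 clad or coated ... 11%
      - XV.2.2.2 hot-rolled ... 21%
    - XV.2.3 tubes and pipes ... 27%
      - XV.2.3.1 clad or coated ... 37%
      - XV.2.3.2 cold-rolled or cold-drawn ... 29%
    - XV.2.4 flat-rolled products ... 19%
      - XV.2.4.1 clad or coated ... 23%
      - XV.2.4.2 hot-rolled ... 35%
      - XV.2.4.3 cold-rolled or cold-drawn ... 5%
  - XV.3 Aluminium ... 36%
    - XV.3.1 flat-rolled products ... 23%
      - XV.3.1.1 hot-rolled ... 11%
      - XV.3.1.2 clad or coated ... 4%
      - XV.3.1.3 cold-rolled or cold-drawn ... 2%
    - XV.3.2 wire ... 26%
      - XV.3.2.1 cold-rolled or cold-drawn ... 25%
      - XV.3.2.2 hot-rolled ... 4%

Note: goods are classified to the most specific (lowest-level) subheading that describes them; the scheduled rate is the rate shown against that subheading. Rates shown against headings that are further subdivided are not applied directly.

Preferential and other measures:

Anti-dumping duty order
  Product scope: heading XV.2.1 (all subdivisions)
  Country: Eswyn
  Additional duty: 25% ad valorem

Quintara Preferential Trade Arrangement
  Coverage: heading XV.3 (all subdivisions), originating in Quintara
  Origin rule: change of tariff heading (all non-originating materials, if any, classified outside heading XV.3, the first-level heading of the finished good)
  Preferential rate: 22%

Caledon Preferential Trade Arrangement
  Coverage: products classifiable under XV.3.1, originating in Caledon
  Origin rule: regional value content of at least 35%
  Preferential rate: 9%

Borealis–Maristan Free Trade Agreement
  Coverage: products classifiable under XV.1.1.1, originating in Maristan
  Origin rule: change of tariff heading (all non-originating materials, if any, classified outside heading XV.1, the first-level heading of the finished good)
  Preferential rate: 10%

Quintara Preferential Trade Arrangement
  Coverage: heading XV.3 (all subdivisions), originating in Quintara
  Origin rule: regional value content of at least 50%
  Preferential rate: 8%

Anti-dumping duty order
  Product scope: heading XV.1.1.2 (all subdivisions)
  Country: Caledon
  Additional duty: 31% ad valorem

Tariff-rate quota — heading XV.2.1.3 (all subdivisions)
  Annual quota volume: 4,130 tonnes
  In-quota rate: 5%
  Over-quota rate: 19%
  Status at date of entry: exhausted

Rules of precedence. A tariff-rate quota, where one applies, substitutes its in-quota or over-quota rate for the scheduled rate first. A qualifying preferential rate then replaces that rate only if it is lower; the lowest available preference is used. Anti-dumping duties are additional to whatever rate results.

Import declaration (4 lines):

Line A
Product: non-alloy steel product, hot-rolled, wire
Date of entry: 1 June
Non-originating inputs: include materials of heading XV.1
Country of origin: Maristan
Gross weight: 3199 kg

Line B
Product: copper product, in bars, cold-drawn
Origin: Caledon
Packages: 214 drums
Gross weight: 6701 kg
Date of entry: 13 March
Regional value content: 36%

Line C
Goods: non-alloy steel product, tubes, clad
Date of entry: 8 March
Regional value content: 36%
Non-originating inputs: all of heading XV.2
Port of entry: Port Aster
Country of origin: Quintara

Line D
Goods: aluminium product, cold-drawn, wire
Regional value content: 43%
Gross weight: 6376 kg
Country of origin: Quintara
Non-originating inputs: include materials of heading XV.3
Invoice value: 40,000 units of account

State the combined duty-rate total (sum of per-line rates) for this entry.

Line A: non-alloy steel → XV.1; wire → XV.1.3; hot-rolled → XV.1.3.1. Scheduled 5%. Maristan agreement on XV.1.1.1: XV.1.3.1 not covered. → 5%.
Line B: copper → XV.2; in bars → XV.2.1; cold-drawn → XV.2.1.1. Scheduled 12%. Caledon agreement on XV.3.1: XV.2.1.1 not covered. → 12%.
Line C: non-alloy steel → XV.1; tubes → XV.1.2; clad → XV.1.2.3. Scheduled 30%. Quintara agreement on XV.3: XV.1.2.3 not covered; Quintara agreement on XV.3: XV.1.2.3 not covered. → 30%.
Line D: aluminium → XV.3; wire → XV.3.2; cold-drawn → XV.3.2.1. Scheduled 25%. Quintara agreement on XV.3: CTH not met; Quintara agreement on XV.3: RVC < 50%. → 25%.
Sum: 5% + 12% + 30% + 25% = 72%.

72%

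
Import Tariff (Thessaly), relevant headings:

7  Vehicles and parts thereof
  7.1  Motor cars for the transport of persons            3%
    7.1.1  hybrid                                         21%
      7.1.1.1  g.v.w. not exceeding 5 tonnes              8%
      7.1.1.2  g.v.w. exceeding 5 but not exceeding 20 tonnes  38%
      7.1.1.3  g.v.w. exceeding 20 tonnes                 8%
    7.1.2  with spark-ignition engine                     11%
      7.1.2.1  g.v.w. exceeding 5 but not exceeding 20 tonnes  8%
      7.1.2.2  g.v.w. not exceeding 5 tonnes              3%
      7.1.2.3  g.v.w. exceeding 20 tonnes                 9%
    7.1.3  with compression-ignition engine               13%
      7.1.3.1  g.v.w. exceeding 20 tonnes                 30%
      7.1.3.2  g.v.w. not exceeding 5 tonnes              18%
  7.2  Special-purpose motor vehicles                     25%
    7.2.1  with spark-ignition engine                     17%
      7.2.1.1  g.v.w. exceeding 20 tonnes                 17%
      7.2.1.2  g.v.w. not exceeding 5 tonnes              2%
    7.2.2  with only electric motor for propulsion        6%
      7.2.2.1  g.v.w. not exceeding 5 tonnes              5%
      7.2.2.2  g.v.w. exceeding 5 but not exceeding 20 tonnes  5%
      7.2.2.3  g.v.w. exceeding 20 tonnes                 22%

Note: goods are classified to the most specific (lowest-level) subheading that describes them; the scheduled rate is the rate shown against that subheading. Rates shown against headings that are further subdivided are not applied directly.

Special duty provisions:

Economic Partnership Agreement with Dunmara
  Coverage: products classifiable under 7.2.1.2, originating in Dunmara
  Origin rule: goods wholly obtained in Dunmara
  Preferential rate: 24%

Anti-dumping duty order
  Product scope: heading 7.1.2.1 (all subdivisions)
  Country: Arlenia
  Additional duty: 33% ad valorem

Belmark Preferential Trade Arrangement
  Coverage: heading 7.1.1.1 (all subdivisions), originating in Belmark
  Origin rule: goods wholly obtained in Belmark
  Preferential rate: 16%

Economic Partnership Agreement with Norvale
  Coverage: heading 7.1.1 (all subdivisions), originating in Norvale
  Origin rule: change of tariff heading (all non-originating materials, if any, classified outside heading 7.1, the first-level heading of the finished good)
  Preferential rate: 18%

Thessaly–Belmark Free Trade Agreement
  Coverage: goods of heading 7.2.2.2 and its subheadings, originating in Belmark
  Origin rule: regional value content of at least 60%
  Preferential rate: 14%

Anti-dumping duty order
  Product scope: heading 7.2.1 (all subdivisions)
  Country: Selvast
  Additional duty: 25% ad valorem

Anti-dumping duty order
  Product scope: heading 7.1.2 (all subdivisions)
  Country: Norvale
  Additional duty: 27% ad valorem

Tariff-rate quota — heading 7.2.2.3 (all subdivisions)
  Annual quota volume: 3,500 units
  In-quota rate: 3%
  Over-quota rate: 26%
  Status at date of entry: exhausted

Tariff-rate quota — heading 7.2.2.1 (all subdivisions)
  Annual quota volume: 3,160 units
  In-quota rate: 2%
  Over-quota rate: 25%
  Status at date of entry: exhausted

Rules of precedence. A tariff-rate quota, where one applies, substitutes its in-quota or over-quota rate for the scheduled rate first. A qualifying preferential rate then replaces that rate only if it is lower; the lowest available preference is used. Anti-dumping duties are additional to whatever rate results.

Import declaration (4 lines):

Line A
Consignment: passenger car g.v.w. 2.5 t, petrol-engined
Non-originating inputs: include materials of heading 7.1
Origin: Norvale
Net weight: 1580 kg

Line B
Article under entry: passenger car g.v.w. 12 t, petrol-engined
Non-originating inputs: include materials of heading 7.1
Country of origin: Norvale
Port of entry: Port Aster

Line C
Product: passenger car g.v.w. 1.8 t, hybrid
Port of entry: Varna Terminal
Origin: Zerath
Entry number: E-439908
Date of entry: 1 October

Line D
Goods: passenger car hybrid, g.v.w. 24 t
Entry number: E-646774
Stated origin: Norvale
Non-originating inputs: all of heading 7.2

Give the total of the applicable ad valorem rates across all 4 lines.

Line A: passenger car → 7.1; petrol-engined → 7.1.2; g.v.w. 2.5 t → 7.1.2.2. Scheduled 3%. Norvale agreement on 7.1.1: 7.1.2.2 not covered; anti-dumping (Norvale, 7.1.2): +27%; total 3% + 27% = 30%. → 30%.
Line B: passenger car → 7.1; petrol-engined → 7.1.2; g.v.w. 12 t → 7.1.2.1. Scheduled 8%. Norvale agreement on 7.1.1: 7.1.2.1 not covered; anti-dumping (Norvale, 7.1.2): +27%; total 8% + 27% = 35%. → 35%.
Line C: passenger car → 7.1; hybrid → 7.1.1; g.v.w. 1.8 t → 7.1.1.1. Scheduled 8%. No special measure applies. → 8%.
Line D: passenger car → 7.1; hybrid → 7.1.1; g.v.w. 24 t → 7.1.1.3. Scheduled 8%. Norvale agreement on 7.1.1: CTH met → 18% available; preference 18% not lower than 8% → no reduction. → 8%.
Sum: 30% + 35% + 8% + 8% = 81%.

81%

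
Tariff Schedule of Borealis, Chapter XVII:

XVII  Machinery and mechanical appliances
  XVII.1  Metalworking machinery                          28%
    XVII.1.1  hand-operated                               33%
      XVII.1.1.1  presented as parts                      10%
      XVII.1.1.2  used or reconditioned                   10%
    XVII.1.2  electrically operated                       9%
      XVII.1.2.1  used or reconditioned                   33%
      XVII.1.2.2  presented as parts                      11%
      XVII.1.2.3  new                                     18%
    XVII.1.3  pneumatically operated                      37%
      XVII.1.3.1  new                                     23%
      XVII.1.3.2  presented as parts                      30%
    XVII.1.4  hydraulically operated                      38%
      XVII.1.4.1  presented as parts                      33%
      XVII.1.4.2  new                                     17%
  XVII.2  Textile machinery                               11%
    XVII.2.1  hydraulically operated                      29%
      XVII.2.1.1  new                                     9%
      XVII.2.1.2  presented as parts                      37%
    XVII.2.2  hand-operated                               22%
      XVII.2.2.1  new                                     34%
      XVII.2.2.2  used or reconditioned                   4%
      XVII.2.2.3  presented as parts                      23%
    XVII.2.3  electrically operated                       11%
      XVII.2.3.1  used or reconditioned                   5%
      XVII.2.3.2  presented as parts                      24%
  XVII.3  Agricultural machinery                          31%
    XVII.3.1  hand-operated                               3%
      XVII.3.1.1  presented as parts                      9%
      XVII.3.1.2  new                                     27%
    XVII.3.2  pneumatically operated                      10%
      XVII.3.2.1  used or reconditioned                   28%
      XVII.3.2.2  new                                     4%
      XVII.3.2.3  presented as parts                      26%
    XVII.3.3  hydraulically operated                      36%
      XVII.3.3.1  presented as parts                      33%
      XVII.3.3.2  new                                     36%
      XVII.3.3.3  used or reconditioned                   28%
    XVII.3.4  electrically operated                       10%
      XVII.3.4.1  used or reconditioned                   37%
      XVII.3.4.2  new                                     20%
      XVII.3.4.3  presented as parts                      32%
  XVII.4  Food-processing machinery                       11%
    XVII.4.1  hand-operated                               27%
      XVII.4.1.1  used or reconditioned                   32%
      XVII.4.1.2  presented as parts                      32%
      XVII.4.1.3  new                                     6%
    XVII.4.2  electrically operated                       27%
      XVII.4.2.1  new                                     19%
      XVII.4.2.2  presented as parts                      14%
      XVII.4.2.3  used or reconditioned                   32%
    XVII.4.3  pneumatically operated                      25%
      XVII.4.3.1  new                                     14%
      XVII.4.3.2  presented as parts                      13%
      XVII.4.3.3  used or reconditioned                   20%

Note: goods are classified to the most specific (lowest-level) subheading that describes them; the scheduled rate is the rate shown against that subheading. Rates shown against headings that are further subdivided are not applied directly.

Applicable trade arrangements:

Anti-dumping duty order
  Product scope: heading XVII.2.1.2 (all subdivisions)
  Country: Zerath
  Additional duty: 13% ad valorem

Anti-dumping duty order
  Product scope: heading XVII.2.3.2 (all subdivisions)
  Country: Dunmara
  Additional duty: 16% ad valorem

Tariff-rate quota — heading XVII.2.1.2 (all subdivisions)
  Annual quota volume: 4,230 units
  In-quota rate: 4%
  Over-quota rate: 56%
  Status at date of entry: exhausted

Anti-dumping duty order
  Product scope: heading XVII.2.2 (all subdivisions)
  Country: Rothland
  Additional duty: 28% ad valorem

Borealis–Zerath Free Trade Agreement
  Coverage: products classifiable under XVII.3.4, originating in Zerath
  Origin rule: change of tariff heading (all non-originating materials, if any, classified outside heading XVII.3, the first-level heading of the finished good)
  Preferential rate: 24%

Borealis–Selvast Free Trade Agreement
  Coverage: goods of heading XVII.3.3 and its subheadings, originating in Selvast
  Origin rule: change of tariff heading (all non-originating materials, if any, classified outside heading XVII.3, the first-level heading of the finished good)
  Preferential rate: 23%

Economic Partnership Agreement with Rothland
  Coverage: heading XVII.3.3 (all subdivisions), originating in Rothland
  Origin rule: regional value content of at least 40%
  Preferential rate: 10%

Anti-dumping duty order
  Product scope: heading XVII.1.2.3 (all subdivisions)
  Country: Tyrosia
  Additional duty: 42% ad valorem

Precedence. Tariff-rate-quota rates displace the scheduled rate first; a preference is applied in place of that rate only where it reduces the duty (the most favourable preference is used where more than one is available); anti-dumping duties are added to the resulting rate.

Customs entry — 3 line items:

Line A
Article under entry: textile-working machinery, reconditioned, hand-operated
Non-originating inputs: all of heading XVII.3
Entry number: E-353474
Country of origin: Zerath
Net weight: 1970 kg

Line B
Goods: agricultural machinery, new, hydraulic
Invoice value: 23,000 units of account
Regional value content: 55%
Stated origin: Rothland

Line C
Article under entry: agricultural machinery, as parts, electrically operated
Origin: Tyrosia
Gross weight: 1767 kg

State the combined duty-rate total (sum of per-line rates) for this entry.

46%

Line A: textile-working → XVII.2; hand-operated → XVII.2.2; reconditioned → XVII.2.2.2. Scheduled 4%. Zerath agreement on XVII.3.4: XVII.2.2.2 not covered. → 4%.
Line B: agricultural → XVII.3; hydraulic → XVII.3.3; new → XVII.3.3.2. Scheduled 36%. Rothland agreement on XVII.3.3: RVC ≥ 40% → 10% available; preferential 10%. → 10%.
Line C: agricultural → XVII.3; electrically operated → XVII.3.4; as parts → XVII.3.4.3. Scheduled 32%. No special measure applies. → 32%.
Sum: 4% + 10% + 32% = 46%.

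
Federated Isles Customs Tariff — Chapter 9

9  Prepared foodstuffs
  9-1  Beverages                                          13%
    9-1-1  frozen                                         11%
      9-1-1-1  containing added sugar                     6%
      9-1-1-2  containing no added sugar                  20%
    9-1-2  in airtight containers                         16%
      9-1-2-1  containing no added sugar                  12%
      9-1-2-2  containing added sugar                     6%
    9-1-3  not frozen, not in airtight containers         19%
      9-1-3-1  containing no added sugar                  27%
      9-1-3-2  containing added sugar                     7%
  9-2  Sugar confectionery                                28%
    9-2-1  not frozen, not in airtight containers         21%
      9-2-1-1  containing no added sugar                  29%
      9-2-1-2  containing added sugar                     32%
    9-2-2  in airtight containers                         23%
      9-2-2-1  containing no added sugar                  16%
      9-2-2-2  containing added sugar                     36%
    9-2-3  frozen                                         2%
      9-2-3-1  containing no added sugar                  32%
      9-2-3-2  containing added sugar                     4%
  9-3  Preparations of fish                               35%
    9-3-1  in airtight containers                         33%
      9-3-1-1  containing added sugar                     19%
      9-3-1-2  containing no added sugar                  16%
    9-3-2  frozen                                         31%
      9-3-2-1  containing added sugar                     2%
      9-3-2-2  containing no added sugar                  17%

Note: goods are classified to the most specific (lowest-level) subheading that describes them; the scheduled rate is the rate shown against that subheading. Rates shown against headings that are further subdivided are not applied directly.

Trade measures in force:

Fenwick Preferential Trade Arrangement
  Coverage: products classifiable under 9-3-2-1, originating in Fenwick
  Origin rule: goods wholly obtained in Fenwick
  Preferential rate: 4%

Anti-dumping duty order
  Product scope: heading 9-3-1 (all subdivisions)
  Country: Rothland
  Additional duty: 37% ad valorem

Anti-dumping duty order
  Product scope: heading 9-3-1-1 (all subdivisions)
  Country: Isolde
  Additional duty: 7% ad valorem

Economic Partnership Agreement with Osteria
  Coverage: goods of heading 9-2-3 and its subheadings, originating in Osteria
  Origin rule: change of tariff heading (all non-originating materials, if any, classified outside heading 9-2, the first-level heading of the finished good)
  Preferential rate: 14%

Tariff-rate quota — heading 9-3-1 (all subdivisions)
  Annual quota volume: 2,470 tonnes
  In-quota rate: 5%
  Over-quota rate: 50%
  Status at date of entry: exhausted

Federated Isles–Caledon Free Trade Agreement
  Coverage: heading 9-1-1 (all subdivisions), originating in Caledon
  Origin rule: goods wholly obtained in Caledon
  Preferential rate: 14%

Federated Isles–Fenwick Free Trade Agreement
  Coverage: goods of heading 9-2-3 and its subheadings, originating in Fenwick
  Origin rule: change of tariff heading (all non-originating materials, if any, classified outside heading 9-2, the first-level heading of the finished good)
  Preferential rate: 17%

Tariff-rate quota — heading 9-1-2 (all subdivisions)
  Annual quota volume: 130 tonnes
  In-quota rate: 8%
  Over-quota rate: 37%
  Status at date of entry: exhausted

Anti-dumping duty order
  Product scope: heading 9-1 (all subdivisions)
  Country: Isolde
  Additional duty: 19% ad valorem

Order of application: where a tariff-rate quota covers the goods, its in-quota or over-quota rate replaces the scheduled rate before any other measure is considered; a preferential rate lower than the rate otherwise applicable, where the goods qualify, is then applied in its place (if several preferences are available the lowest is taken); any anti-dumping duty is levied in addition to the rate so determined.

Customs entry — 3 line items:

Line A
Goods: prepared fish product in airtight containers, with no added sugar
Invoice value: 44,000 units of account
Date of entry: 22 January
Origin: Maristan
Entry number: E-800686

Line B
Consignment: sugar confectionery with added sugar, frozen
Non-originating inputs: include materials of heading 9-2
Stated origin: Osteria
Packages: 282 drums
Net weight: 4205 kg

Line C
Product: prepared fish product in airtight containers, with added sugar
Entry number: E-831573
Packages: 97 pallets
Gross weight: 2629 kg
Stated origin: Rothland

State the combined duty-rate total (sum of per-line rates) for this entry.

Line A: prepared fish product → 9-3; in airtight containers → 9-3-1; with no added sugar → 9-3-1-2. Scheduled 16%. quota on 9-3-1 exhausted → over-quota 50%. → 50%.
Line B: sugar confectionery → 9-2; frozen → 9-2-3; with added sugar → 9-2-3-2. Scheduled 4%. Osteria agreement on 9-2-3: CTH not met. → 4%.
Line C: prepared fish product → 9-3; in airtight containers → 9-3-1; with added sugar → 9-3-1-1. Scheduled 19%. quota on 9-3-1 exhausted → over-quota 50%; anti-dumping (Rothland, 9-3-1): +37%; total 50% + 37% = 87%. → 87%.
Sum: 50% + 4% + 87% = 141%.

141%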